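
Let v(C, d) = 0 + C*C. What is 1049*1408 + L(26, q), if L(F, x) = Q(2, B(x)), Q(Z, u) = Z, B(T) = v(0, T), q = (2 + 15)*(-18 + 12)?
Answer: 1476994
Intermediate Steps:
q = -102 (q = 17*(-6) = -102)
v(C, d) = C² (v(C, d) = 0 + C² = C²)
B(T) = 0 (B(T) = 0² = 0)
L(F, x) = 2
1049*1408 + L(26, q) = 1049*1408 + 2 = 1476992 + 2 = 1476994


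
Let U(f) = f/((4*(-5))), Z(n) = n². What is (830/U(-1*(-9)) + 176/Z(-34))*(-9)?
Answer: 4797004/289 ≈ 16599.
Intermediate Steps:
U(f) = -f/20 (U(f) = f/(-20) = f*(-1/20) = -f/20)
(830/U(-1*(-9)) + 176/Z(-34))*(-9) = (830/((-(-1)*(-9)/20)) + 176/((-34)²))*(-9) = (830/((-1/20*9)) + 176/1156)*(-9) = (830/(-9/20) + 176*(1/1156))*(-9) = (830*(-20/9) + 44/289)*(-9) = (-16600/9 + 44/289)*(-9) = -4797004/2601*(-9) = 4797004/289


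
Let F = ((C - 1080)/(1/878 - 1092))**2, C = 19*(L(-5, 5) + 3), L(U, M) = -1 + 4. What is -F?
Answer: -719355029904/919249500625 ≈ -0.78255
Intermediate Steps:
L(U, M) = 3
C = 114 (C = 19*(3 + 3) = 19*6 = 114)
F = 719355029904/919249500625 (F = ((114 - 1080)/(1/878 - 1092))**2 = (-966/(1/878 - 1092))**2 = (-966/(-958775/878))**2 = (-966*(-878/958775))**2 = (848148/958775)**2 = 719355029904/919249500625 ≈ 0.78255)
-F = -1*719355029904/919249500625 = -719355029904/919249500625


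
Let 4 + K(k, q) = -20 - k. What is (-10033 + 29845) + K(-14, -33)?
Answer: 19802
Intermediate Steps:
K(k, q) = -24 - k (K(k, q) = -4 + (-20 - k) = -24 - k)
(-10033 + 29845) + K(-14, -33) = (-10033 + 29845) + (-24 - 1*(-14)) = 19812 + (-24 + 14) = 19812 - 10 = 19802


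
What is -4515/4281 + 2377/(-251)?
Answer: -3769734/358177 ≈ -10.525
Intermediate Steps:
-4515/4281 + 2377/(-251) = -4515*1/4281 + 2377*(-1/251) = -1505/1427 - 2377/251 = -3769734/358177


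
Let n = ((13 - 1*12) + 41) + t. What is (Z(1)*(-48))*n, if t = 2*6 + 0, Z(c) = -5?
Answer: 12960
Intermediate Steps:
t = 12 (t = 12 + 0 = 12)
n = 54 (n = ((13 - 1*12) + 41) + 12 = ((13 - 12) + 41) + 12 = (1 + 41) + 12 = 42 + 12 = 54)
(Z(1)*(-48))*n = -5*(-48)*54 = 240*54 = 12960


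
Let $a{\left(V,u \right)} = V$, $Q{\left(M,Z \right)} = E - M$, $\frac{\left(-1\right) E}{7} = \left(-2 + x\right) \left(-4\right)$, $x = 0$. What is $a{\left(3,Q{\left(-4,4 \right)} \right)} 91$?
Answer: $273$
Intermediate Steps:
$E = -56$ ($E = - 7 \left(-2 + 0\right) \left(-4\right) = - 7 \left(\left(-2\right) \left(-4\right)\right) = \left(-7\right) 8 = -56$)
$Q{\left(M,Z \right)} = -56 - M$
$a{\left(3,Q{\left(-4,4 \right)} \right)} 91 = 3 \cdot 91 = 273$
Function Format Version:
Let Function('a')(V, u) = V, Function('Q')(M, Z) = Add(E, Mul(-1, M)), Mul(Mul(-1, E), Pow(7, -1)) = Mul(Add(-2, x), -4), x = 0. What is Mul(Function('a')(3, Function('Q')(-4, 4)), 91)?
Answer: 273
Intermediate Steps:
E = -56 (E = Mul(-7, Mul(Add(-2, 0), -4)) = Mul(-7, Mul(-2, -4)) = Mul(-7, 8) = -56)
Function('Q')(M, Z) = Add(-56, Mul(-1, M))
Mul(Function('a')(3, Function('Q')(-4, 4)), 91) = Mul(3, 91) = 273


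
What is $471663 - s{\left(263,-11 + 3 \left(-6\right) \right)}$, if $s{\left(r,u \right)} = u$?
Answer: $471692$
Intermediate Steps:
$471663 - s{\left(263,-11 + 3 \left(-6\right) \right)} = 471663 - \left(-11 + 3 \left(-6\right)\right) = 471663 - \left(-11 - 18\right) = 471663 - -29 = 471663 + 29 = 471692$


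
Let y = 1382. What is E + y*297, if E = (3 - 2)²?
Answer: 410455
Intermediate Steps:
E = 1 (E = 1² = 1)
E + y*297 = 1 + 1382*297 = 1 + 410454 = 410455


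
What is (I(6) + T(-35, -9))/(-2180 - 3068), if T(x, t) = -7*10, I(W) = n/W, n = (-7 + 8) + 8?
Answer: 137/10496 ≈ 0.013053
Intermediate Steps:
n = 9 (n = 1 + 8 = 9)
I(W) = 9/W
T(x, t) = -70
(I(6) + T(-35, -9))/(-2180 - 3068) = (9/6 - 70)/(-2180 - 3068) = (9*(⅙) - 70)/(-5248) = (3/2 - 70)*(-1/5248) = -137/2*(-1/5248) = 137/10496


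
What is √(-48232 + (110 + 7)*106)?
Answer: I*√35830 ≈ 189.29*I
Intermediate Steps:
√(-48232 + (110 + 7)*106) = √(-48232 + 117*106) = √(-48232 + 12402) = √(-35830) = I*√35830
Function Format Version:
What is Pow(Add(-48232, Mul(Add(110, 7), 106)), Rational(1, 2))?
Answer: Mul(I, Pow(35830, Rational(1, 2))) ≈ Mul(189.29, I)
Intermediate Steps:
Pow(Add(-48232, Mul(Add(110, 7), 106)), Rational(1, 2)) = Pow(Add(-48232, Mul(117, 106)), Rational(1, 2)) = Pow(Add(-48232, 12402), Rational(1, 2)) = Pow(-35830, Rational(1, 2)) = Mul(I, Pow(35830, Rational(1, 2)))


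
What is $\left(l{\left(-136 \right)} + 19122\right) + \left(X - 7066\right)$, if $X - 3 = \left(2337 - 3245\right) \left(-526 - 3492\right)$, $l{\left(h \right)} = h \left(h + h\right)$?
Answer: $3697395$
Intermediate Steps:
$l{\left(h \right)} = 2 h^{2}$ ($l{\left(h \right)} = h 2 h = 2 h^{2}$)
$X = 3648347$ ($X = 3 + \left(2337 - 3245\right) \left(-526 - 3492\right) = 3 - -3648344 = 3 + 3648344 = 3648347$)
$\left(l{\left(-136 \right)} + 19122\right) + \left(X - 7066\right) = \left(2 \left(-136\right)^{2} + 19122\right) + \left(3648347 - 7066\right) = \left(2 \cdot 18496 + 19122\right) + \left(3648347 - 7066\right) = \left(36992 + 19122\right) + 3641281 = 56114 + 3641281 = 3697395$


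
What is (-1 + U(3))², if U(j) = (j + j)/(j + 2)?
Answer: 1/25 ≈ 0.040000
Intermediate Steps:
U(j) = 2*j/(2 + j) (U(j) = (2*j)/(2 + j) = 2*j/(2 + j))
(-1 + U(3))² = (-1 + 2*3/(2 + 3))² = (-1 + 2*3/5)² = (-1 + 2*3*(⅕))² = (-1 + 6/5)² = (⅕)² = 1/25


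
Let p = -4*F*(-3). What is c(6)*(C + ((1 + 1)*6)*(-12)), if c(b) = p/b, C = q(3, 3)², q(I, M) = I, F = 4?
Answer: -1080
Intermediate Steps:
p = 48 (p = -4*4*(-3) = -16*(-3) = 48)
C = 9 (C = 3² = 9)
c(b) = 48/b
c(6)*(C + ((1 + 1)*6)*(-12)) = (48/6)*(9 + ((1 + 1)*6)*(-12)) = (48*(⅙))*(9 + (2*6)*(-12)) = 8*(9 + 12*(-12)) = 8*(9 - 144) = 8*(-135) = -1080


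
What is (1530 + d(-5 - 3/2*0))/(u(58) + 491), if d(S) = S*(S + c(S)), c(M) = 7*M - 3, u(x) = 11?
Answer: 1745/502 ≈ 3.4761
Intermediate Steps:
c(M) = -3 + 7*M
d(S) = S*(-3 + 8*S) (d(S) = S*(S + (-3 + 7*S)) = S*(-3 + 8*S))
(1530 + d(-5 - 3/2*0))/(u(58) + 491) = (1530 + (-5 - 3/2*0)*(-3 + 8*(-5 - 3/2*0)))/(11 + 491) = (1530 + (-5 - 3*½*0)*(-3 + 8*(-5 - 3*½*0)))/502 = (1530 + (-5 - 3/2*0)*(-3 + 8*(-5 - 3/2*0)))*(1/502) = (1530 + (-5 + 0)*(-3 + 8*(-5 + 0)))*(1/502) = (1530 - 5*(-3 + 8*(-5)))*(1/502) = (1530 - 5*(-3 - 40))*(1/502) = (1530 - 5*(-43))*(1/502) = (1530 + 215)*(1/502) = 1745*(1/502) = 1745/502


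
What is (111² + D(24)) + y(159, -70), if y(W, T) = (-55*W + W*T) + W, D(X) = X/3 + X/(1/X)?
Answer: -6811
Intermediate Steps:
D(X) = X² + X/3 (D(X) = X*(⅓) + X*X = X/3 + X² = X² + X/3)
y(W, T) = -54*W + T*W (y(W, T) = (-55*W + T*W) + W = -54*W + T*W)
(111² + D(24)) + y(159, -70) = (111² + 24*(⅓ + 24)) + 159*(-54 - 70) = (12321 + 24*(73/3)) + 159*(-124) = (12321 + 584) - 19716 = 12905 - 19716 = -6811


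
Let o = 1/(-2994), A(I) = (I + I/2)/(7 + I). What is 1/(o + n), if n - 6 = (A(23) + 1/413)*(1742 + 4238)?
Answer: 1236522/8528884633 ≈ 0.00014498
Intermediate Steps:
A(I) = 3*I/(2*(7 + I)) (A(I) = (I + I*(1/2))/(7 + I) = (I + I/2)/(7 + I) = (3*I/2)/(7 + I) = 3*I/(2*(7 + I)))
o = -1/2994 ≈ -0.00033400
n = 2848659/413 (n = 6 + ((3/2)*23/(7 + 23) + 1/413)*(1742 + 4238) = 6 + ((3/2)*23/30 + 1/413)*5980 = 6 + ((3/2)*23*(1/30) + 1/413)*5980 = 6 + (23/20 + 1/413)*5980 = 6 + (9519/8260)*5980 = 6 + 2846181/413 = 2848659/413 ≈ 6897.5)
1/(o + n) = 1/(-1/2994 + 2848659/413) = 1/(8528884633/1236522) = 1236522/8528884633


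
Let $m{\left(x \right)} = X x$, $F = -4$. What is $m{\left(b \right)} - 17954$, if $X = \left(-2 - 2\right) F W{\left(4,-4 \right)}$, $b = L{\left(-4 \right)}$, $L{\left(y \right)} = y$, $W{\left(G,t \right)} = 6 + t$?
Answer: $-18082$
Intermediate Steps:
$b = -4$
$X = 32$ ($X = \left(-2 - 2\right) \left(-4\right) \left(6 - 4\right) = \left(-4\right) \left(-4\right) 2 = 16 \cdot 2 = 32$)
$m{\left(x \right)} = 32 x$
$m{\left(b \right)} - 17954 = 32 \left(-4\right) - 17954 = -128 - 17954 = -18082$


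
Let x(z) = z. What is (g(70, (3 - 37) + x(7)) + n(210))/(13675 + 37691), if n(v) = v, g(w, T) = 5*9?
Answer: 85/17122 ≈ 0.0049644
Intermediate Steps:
g(w, T) = 45
(g(70, (3 - 37) + x(7)) + n(210))/(13675 + 37691) = (45 + 210)/(13675 + 37691) = 255/51366 = 255*(1/51366) = 85/17122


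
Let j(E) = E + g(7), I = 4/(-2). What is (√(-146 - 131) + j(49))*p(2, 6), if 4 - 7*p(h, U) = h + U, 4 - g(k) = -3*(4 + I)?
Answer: -236/7 - 4*I*√277/7 ≈ -33.714 - 9.5105*I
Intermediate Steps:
I = -2 (I = 4*(-½) = -2)
g(k) = 10 (g(k) = 4 - (-3)*(4 - 2) = 4 - (-3)*2 = 4 - 1*(-6) = 4 + 6 = 10)
j(E) = 10 + E (j(E) = E + 10 = 10 + E)
p(h, U) = 4/7 - U/7 - h/7 (p(h, U) = 4/7 - (h + U)/7 = 4/7 - (U + h)/7 = 4/7 + (-U/7 - h/7) = 4/7 - U/7 - h/7)
(√(-146 - 131) + j(49))*p(2, 6) = (√(-146 - 131) + (10 + 49))*(4/7 - ⅐*6 - ⅐*2) = (√(-277) + 59)*(4/7 - 6/7 - 2/7) = (I*√277 + 59)*(-4/7) = (59 + I*√277)*(-4/7) = -236/7 - 4*I*√277/7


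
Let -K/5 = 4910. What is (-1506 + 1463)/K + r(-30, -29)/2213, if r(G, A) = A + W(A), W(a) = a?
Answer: -1328741/54329150 ≈ -0.024457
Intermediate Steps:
K = -24550 (K = -5*4910 = -24550)
r(G, A) = 2*A (r(G, A) = A + A = 2*A)
(-1506 + 1463)/K + r(-30, -29)/2213 = (-1506 + 1463)/(-24550) + (2*(-29))/2213 = -43*(-1/24550) - 58*1/2213 = 43/24550 - 58/2213 = -1328741/54329150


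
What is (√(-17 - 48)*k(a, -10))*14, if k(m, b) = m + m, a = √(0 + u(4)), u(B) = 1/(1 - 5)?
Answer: -14*√65 ≈ -112.87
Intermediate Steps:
u(B) = -¼ (u(B) = 1/(-4) = -¼)
a = I/2 (a = √(0 - ¼) = √(-¼) = I/2 ≈ 0.5*I)
k(m, b) = 2*m
(√(-17 - 48)*k(a, -10))*14 = (√(-17 - 48)*(2*(I/2)))*14 = (√(-65)*I)*14 = ((I*√65)*I)*14 = -√65*14 = -14*√65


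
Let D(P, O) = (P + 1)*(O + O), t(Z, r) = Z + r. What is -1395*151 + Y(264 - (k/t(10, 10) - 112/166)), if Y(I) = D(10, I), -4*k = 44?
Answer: -169992347/830 ≈ -2.0481e+5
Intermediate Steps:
k = -11 (k = -1/4*44 = -11)
D(P, O) = 2*O*(1 + P) (D(P, O) = (1 + P)*(2*O) = 2*O*(1 + P))
Y(I) = 22*I (Y(I) = 2*I*(1 + 10) = 2*I*11 = 22*I)
-1395*151 + Y(264 - (k/t(10, 10) - 112/166)) = -1395*151 + 22*(264 - (-11/(10 + 10) - 112/166)) = -210645 + 22*(264 - (-11/20 - 112*1/166)) = -210645 + 22*(264 - (-11*1/20 - 56/83)) = -210645 + 22*(264 - (-11/20 - 56/83)) = -210645 + 22*(264 - 1*(-2033/1660)) = -210645 + 22*(264 + 2033/1660) = -210645 + 22*(440273/1660) = -210645 + 4843003/830 = -169992347/830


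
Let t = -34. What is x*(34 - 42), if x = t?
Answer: 272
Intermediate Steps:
x = -34
x*(34 - 42) = -34*(34 - 42) = -34*(-8) = 272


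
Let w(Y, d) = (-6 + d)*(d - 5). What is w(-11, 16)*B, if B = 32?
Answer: 3520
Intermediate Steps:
w(Y, d) = (-6 + d)*(-5 + d)
w(-11, 16)*B = (30 + 16**2 - 11*16)*32 = (30 + 256 - 176)*32 = 110*32 = 3520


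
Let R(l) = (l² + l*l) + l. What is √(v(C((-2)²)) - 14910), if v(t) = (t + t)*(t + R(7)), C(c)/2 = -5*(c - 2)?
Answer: I*√18310 ≈ 135.31*I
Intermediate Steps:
R(l) = l + 2*l² (R(l) = (l² + l²) + l = 2*l² + l = l + 2*l²)
C(c) = 20 - 10*c (C(c) = 2*(-5*(c - 2)) = 2*(-5*(-2 + c)) = 2*(10 - 5*c) = 20 - 10*c)
v(t) = 2*t*(105 + t) (v(t) = (t + t)*(t + 7*(1 + 2*7)) = (2*t)*(t + 7*(1 + 14)) = (2*t)*(t + 7*15) = (2*t)*(t + 105) = (2*t)*(105 + t) = 2*t*(105 + t))
√(v(C((-2)²)) - 14910) = √(2*(20 - 10*(-2)²)*(105 + (20 - 10*(-2)²)) - 14910) = √(2*(20 - 10*4)*(105 + (20 - 10*4)) - 14910) = √(2*(20 - 40)*(105 + (20 - 40)) - 14910) = √(2*(-20)*(105 - 20) - 14910) = √(2*(-20)*85 - 14910) = √(-3400 - 14910) = √(-18310) = I*√18310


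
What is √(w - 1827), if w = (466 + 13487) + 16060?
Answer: √28186 ≈ 167.89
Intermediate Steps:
w = 30013 (w = 13953 + 16060 = 30013)
√(w - 1827) = √(30013 - 1827) = √28186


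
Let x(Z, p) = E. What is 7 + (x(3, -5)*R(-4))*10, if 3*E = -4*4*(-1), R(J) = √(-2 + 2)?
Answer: 7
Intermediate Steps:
R(J) = 0 (R(J) = √0 = 0)
E = 16/3 (E = (-4*4*(-1))/3 = (-16*(-1))/3 = (⅓)*16 = 16/3 ≈ 5.3333)
x(Z, p) = 16/3
7 + (x(3, -5)*R(-4))*10 = 7 + ((16/3)*0)*10 = 7 + 0*10 = 7 + 0 = 7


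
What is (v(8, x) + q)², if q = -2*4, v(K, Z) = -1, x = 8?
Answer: 81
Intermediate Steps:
q = -8
(v(8, x) + q)² = (-1 - 8)² = (-9)² = 81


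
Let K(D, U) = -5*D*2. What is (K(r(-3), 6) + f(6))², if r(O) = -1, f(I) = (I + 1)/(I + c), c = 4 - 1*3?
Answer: 121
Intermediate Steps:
c = 1 (c = 4 - 3 = 1)
f(I) = 1 (f(I) = (I + 1)/(I + 1) = (1 + I)/(1 + I) = 1)
K(D, U) = -10*D
(K(r(-3), 6) + f(6))² = (-10*(-1) + 1)² = (10 + 1)² = 11² = 121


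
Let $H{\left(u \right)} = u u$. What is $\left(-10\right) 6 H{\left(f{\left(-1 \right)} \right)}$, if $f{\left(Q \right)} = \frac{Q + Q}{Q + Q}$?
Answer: $-60$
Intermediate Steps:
$f{\left(Q \right)} = 1$ ($f{\left(Q \right)} = \frac{2 Q}{2 Q} = 2 Q \frac{1}{2 Q} = 1$)
$H{\left(u \right)} = u^{2}$
$\left(-10\right) 6 H{\left(f{\left(-1 \right)} \right)} = \left(-10\right) 6 \cdot 1^{2} = \left(-60\right) 1 = -60$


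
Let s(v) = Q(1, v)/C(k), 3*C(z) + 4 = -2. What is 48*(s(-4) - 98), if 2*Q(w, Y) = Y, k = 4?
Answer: -4656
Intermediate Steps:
Q(w, Y) = Y/2
C(z) = -2 (C(z) = -4/3 + (1/3)*(-2) = -4/3 - 2/3 = -2)
s(v) = -v/4 (s(v) = (v/2)/(-2) = (v/2)*(-1/2) = -v/4)
48*(s(-4) - 98) = 48*(-1/4*(-4) - 98) = 48*(1 - 98) = 48*(-97) = -4656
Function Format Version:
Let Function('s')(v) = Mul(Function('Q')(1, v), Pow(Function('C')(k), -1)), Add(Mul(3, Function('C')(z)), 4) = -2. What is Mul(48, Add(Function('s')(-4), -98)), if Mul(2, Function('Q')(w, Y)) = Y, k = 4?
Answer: -4656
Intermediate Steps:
Function('Q')(w, Y) = Mul(Rational(1, 2), Y)
Function('C')(z) = -2 (Function('C')(z) = Add(Rational(-4, 3), Mul(Rational(1, 3), -2)) = Add(Rational(-4, 3), Rational(-2, 3)) = -2)
Function('s')(v) = Mul(Rational(-1, 4), v) (Function('s')(v) = Mul(Mul(Rational(1, 2), v), Pow(-2, -1)) = Mul(Mul(Rational(1, 2), v), Rational(-1, 2)) = Mul(Rational(-1, 4), v))
Mul(48, Add(Function('s')(-4), -98)) = Mul(48, Add(Mul(Rational(-1, 4), -4), -98)) = Mul(48, Add(1, -98)) = Mul(48, -97) = -4656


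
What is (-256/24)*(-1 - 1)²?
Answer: -128/3 ≈ -42.667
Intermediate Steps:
(-256/24)*(-1 - 1)² = -256/24*(-2)² = -4*8/3*4 = -32/3*4 = -128/3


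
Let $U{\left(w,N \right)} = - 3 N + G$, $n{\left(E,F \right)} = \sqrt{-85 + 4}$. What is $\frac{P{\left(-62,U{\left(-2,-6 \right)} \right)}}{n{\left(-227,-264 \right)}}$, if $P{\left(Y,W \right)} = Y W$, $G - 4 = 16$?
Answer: $\frac{2356 i}{9} \approx 261.78 i$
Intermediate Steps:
$G = 20$ ($G = 4 + 16 = 20$)
$n{\left(E,F \right)} = 9 i$ ($n{\left(E,F \right)} = \sqrt{-81} = 9 i$)
$U{\left(w,N \right)} = 20 - 3 N$ ($U{\left(w,N \right)} = - 3 N + 20 = 20 - 3 N$)
$P{\left(Y,W \right)} = W Y$
$\frac{P{\left(-62,U{\left(-2,-6 \right)} \right)}}{n{\left(-227,-264 \right)}} = \frac{\left(20 - -18\right) \left(-62\right)}{9 i} = \left(20 + 18\right) \left(-62\right) \left(- \frac{i}{9}\right) = 38 \left(-62\right) \left(- \frac{i}{9}\right) = - 2356 \left(- \frac{i}{9}\right) = \frac{2356 i}{9}$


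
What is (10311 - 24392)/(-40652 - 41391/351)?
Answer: 183053/530009 ≈ 0.34538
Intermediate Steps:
(10311 - 24392)/(-40652 - 41391/351) = -14081/(-40652 - 41391*1/351) = -14081/(-40652 - 1533/13) = -14081/(-530009/13) = -14081*(-13/530009) = 183053/530009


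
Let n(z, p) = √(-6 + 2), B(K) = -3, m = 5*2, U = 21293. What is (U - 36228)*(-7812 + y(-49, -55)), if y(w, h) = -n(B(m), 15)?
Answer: 116672220 + 29870*I ≈ 1.1667e+8 + 29870.0*I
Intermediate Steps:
m = 10
n(z, p) = 2*I (n(z, p) = √(-4) = 2*I)
y(w, h) = -2*I
(U - 36228)*(-7812 + y(-49, -55)) = (21293 - 36228)*(-7812 - 2*I) = -14935*(-7812 - 2*I) = 116672220 + 29870*I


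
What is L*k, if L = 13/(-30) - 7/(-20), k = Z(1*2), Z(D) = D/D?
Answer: -1/12 ≈ -0.083333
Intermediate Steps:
Z(D) = 1
k = 1
L = -1/12 (L = 13*(-1/30) - 7*(-1/20) = -13/30 + 7/20 = -1/12 ≈ -0.083333)
L*k = -1/12*1 = -1/12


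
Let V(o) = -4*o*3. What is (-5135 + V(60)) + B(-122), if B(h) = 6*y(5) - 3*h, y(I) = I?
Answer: -5459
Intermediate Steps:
V(o) = -12*o
B(h) = 30 - 3*h (B(h) = 6*5 - 3*h = 30 - 3*h)
(-5135 + V(60)) + B(-122) = (-5135 - 12*60) + (30 - 3*(-122)) = (-5135 - 720) + (30 + 366) = -5855 + 396 = -5459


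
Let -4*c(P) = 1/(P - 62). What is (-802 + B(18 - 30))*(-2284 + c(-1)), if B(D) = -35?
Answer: 53527731/28 ≈ 1.9117e+6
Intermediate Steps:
c(P) = -1/(4*(-62 + P)) (c(P) = -1/(4*(P - 62)) = -1/(4*(-62 + P)))
(-802 + B(18 - 30))*(-2284 + c(-1)) = (-802 - 35)*(-2284 - 1/(-248 + 4*(-1))) = -837*(-2284 - 1/(-248 - 4)) = -837*(-2284 - 1/(-252)) = -837*(-2284 - 1*(-1/252)) = -837*(-2284 + 1/252) = -837*(-575567/252) = 53527731/28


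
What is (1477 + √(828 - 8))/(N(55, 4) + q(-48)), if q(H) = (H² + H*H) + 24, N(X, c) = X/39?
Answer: 57603/180703 + 78*√205/180703 ≈ 0.32495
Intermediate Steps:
N(X, c) = X/39 (N(X, c) = X*(1/39) = X/39)
q(H) = 24 + 2*H² (q(H) = (H² + H²) + 24 = 2*H² + 24 = 24 + 2*H²)
(1477 + √(828 - 8))/(N(55, 4) + q(-48)) = (1477 + √(828 - 8))/((1/39)*55 + (24 + 2*(-48)²)) = (1477 + √820)/(55/39 + (24 + 2*2304)) = (1477 + 2*√205)/(55/39 + (24 + 4608)) = (1477 + 2*√205)/(55/39 + 4632) = (1477 + 2*√205)/(180703/39) = (1477 + 2*√205)*(39/180703) = 57603/180703 + 78*√205/180703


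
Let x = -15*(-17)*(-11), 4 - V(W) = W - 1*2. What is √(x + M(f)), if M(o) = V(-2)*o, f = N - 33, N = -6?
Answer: I*√3117 ≈ 55.83*I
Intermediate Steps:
V(W) = 6 - W (V(W) = 4 - (W - 1*2) = 4 - (W - 2) = 4 - (-2 + W) = 4 + (2 - W) = 6 - W)
f = -39 (f = -6 - 33 = -39)
x = -2805 (x = 255*(-11) = -2805)
M(o) = 8*o (M(o) = (6 - 1*(-2))*o = (6 + 2)*o = 8*o)
√(x + M(f)) = √(-2805 + 8*(-39)) = √(-2805 - 312) = √(-3117) = I*√3117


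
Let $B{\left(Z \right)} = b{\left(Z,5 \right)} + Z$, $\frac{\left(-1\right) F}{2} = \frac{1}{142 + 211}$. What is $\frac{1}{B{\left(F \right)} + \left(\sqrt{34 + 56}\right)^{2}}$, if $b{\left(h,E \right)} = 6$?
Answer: $\frac{353}{33886} \approx 0.010417$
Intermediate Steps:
$F = - \frac{2}{353}$ ($F = - \frac{2}{142 + 211} = - \frac{2}{353} \approx -0.0056657$)
$B{\left(Z \right)} = 6 + Z$
$\frac{1}{B{\left(F \right)} + \left(\sqrt{34 + 56}\right)^{2}} = \frac{1}{\left(6 - \frac{2}{353}\right) + \left(\sqrt{34 + 56}\right)^{2}} = \frac{1}{\frac{2116}{353} + \left(\sqrt{90}\right)^{2}} = \frac{1}{\frac{2116}{353} + \left(3 \sqrt{10}\right)^{2}} = \frac{1}{\frac{2116}{353} + 90} = \frac{1}{\frac{33886}{353}} = \frac{353}{33886}$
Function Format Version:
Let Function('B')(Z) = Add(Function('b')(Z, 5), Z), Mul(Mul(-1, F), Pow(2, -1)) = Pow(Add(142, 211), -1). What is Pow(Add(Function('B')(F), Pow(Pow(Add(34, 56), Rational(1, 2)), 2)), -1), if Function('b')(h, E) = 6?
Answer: Rational(353, 33886) ≈ 0.010417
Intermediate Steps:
F = Rational(-2, 353) (F = Mul(-2, Pow(Add(142, 211), -1)) = Mul(-2, Pow(353, -1)) = Mul(-2, Rational(1, 353)) = Rational(-2, 353) ≈ -0.0056657)
Function('B')(Z) = Add(6, Z)
Pow(Add(Function('B')(F), Pow(Pow(Add(34, 56), Rational(1, 2)), 2)), -1) = Pow(Add(Add(6, Rational(-2, 353)), Pow(Pow(Add(34, 56), Rational(1, 2)), 2)), -1) = Pow(Add(Rational(2116, 353), Pow(Pow(90, Rational(1, 2)), 2)), -1) = Pow(Add(Rational(2116, 353), Pow(Mul(3, Pow(10, Rational(1, 2))), 2)), -1) = Pow(Add(Rational(2116, 353), 90), -1) = Pow(Rational(33886, 353), -1) = Rational(353, 33886)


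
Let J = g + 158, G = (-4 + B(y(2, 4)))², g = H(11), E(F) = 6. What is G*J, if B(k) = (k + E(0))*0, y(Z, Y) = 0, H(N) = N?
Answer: 2704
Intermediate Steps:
g = 11
B(k) = 0 (B(k) = (k + 6)*0 = (6 + k)*0 = 0)
G = 16 (G = (-4 + 0)² = (-4)² = 16)
J = 169 (J = 11 + 158 = 169)
G*J = 16*169 = 2704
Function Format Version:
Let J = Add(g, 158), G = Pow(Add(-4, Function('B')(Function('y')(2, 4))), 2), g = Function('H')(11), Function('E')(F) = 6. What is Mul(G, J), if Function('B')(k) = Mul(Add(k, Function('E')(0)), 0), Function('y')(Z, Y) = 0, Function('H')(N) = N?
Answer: 2704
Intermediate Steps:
g = 11
Function('B')(k) = 0 (Function('B')(k) = Mul(Add(k, 6), 0) = Mul(Add(6, k), 0) = 0)
G = 16 (G = Pow(Add(-4, 0), 2) = Pow(-4, 2) = 16)
J = 169 (J = Add(11, 158) = 169)
Mul(G, J) = Mul(16, 169) = 2704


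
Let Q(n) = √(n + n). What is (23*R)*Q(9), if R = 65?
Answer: 4485*√2 ≈ 6342.8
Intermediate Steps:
Q(n) = √2*√n (Q(n) = √(2*n) = √2*√n)
(23*R)*Q(9) = (23*65)*(√2*√9) = 1495*(√2*3) = 1495*(3*√2) = 4485*√2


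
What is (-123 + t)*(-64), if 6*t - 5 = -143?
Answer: 9344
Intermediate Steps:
t = -23 (t = ⅚ + (⅙)*(-143) = ⅚ - 143/6 = -23)
(-123 + t)*(-64) = (-123 - 23)*(-64) = -146*(-64) = 9344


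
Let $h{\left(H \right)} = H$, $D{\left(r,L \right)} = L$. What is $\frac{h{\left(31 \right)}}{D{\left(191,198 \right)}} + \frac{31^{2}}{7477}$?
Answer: $\frac{422065}{1480446} \approx 0.28509$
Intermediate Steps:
$\frac{h{\left(31 \right)}}{D{\left(191,198 \right)}} + \frac{31^{2}}{7477} = \frac{31}{198} + \frac{31^{2}}{7477} = 31 \cdot \frac{1}{198} + 961 \cdot \frac{1}{7477} = \frac{31}{198} + \frac{961}{7477} = \frac{422065}{1480446}$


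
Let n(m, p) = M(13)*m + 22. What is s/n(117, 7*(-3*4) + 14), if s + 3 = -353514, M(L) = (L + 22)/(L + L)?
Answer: -707034/359 ≈ -1969.5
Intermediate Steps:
M(L) = (22 + L)/(2*L) (M(L) = (22 + L)/((2*L)) = (22 + L)*(1/(2*L)) = (22 + L)/(2*L))
n(m, p) = 22 + 35*m/26 (n(m, p) = ((1/2)*(22 + 13)/13)*m + 22 = ((1/2)*(1/13)*35)*m + 22 = 35*m/26 + 22 = 22 + 35*m/26)
s = -353517 (s = -3 - 353514 = -353517)
s/n(117, 7*(-3*4) + 14) = -353517/(22 + (35/26)*117) = -353517/(22 + 315/2) = -353517/359/2 = -353517*2/359 = -707034/359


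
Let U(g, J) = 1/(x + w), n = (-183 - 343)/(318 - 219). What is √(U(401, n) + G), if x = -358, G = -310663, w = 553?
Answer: 2*I*√2953240095/195 ≈ 557.37*I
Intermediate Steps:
n = -526/99 ≈ -5.3131
U(g, J) = 1/195 (U(g, J) = 1/(-358 + 553) = 1/195)
√(U(401, n) + G) = √(1/195 - 310663) = √(-60579284/195) = 2*I*√2953240095/195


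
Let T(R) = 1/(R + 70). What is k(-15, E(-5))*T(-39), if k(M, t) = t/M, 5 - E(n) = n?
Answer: -2/93 ≈ -0.021505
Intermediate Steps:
E(n) = 5 - n
T(R) = 1/(70 + R)
k(-15, E(-5))*T(-39) = ((5 - 1*(-5))/(-15))/(70 - 39) = ((5 + 5)*(-1/15))/31 = (10*(-1/15))*(1/31) = -2/3*1/31 = -2/93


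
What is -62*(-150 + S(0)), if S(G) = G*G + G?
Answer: 9300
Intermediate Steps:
S(G) = G + G**2 (S(G) = G**2 + G = G + G**2)
-62*(-150 + S(0)) = -62*(-150 + 0*(1 + 0)) = -62*(-150 + 0*1) = -62*(-150 + 0) = -62*(-150) = 9300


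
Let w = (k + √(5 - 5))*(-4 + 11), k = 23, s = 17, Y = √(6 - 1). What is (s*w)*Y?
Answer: 2737*√5 ≈ 6120.1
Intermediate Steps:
Y = √5 ≈ 2.2361
w = 161 (w = (23 + √(5 - 5))*(-4 + 11) = (23 + √0)*7 = (23 + 0)*7 = 23*7 = 161)
(s*w)*Y = (17*161)*√5 = 2737*√5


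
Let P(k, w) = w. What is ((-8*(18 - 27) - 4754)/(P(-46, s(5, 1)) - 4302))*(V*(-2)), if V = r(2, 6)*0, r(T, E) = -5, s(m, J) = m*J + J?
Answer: 0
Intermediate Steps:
s(m, J) = J + J*m (s(m, J) = J*m + J = J + J*m)
V = 0 (V = -5*0 = 0)
((-8*(18 - 27) - 4754)/(P(-46, s(5, 1)) - 4302))*(V*(-2)) = ((-8*(18 - 27) - 4754)/(1*(1 + 5) - 4302))*(0*(-2)) = ((-8*(-9) - 4754)/(1*6 - 4302))*0 = ((72 - 4754)/(6 - 4302))*0 = -4682/(-4296)*0 = -4682*(-1/4296)*0 = (2341/2148)*0 = 0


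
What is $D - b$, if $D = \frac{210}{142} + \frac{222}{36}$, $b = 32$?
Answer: $- \frac{10375}{426} \approx -24.354$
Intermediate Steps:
$D = \frac{3257}{426}$ ($D = 210 \cdot \frac{1}{142} + 222 \cdot \frac{1}{36} = \frac{105}{71} + \frac{37}{6} = \frac{3257}{426} \approx 7.6455$)
$D - b = \frac{3257}{426} - 32 = - \frac{10375}{426}$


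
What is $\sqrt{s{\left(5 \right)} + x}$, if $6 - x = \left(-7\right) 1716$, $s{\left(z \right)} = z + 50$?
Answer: $\sqrt{12073} \approx 109.88$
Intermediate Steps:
$s{\left(z \right)} = 50 + z$
$x = 12018$ ($x = 6 - \left(-7\right) 1716 = 6 - -12012 = 6 + 12012 = 12018$)
$\sqrt{s{\left(5 \right)} + x} = \sqrt{\left(50 + 5\right) + 12018} = \sqrt{55 + 12018} = \sqrt{12073}$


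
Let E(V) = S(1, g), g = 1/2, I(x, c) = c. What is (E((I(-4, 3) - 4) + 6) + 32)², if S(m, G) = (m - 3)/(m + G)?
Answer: 8464/9 ≈ 940.44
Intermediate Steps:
g = ½ (g = 1*(½) = ½ ≈ 0.50000)
S(m, G) = (-3 + m)/(G + m)
E(V) = -4/3 (E(V) = (-3 + 1)/(½ + 1) = -2/(3/2) = (⅔)*(-2) = -4/3)
(E((I(-4, 3) - 4) + 6) + 32)² = (-4/3 + 32)² = (92/3)² = 8464/9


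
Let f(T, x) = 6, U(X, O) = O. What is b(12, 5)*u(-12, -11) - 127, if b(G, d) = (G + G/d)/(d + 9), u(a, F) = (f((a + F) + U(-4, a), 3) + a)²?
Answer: -3149/35 ≈ -89.971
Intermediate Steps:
u(a, F) = (6 + a)²
b(G, d) = (G + G/d)/(9 + d)
b(12, 5)*u(-12, -11) - 127 = (12*(1 + 5)/(5*(9 + 5)))*(6 - 12)² - 127 = (12*(⅕)*6/14)*(-6)² - 127 = (12*(⅕)*(1/14)*6)*36 - 127 = (36/35)*36 - 127 = 1296/35 - 127 = -3149/35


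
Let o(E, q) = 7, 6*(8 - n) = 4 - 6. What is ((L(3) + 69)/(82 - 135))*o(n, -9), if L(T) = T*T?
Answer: -546/53 ≈ -10.302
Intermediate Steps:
L(T) = T²
n = 25/3 (n = 8 - (4 - 6)/6 = 8 - ⅙*(-2) = 8 + ⅓ = 25/3 ≈ 8.3333)
((L(3) + 69)/(82 - 135))*o(n, -9) = ((3² + 69)/(82 - 135))*7 = ((9 + 69)/(-53))*7 = (78*(-1/53))*7 = -78/53*7 = -546/53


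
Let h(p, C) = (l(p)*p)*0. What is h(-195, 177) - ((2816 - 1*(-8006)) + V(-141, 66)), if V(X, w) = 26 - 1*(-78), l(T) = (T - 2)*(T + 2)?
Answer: -10926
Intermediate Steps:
l(T) = (-2 + T)*(2 + T)
V(X, w) = 104 (V(X, w) = 26 + 78 = 104)
h(p, C) = 0 (h(p, C) = ((-4 + p²)*p)*0 = (p*(-4 + p²))*0 = 0)
h(-195, 177) - ((2816 - 1*(-8006)) + V(-141, 66)) = 0 - ((2816 - 1*(-8006)) + 104) = 0 - ((2816 + 8006) + 104) = 0 - (10822 + 104) = 0 - 1*10926 = 0 - 10926 = -10926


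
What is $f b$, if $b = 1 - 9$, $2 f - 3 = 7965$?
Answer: $-31872$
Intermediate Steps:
$f = 3984$ ($f = \frac{3}{2} + \frac{1}{2} \cdot 7965 = \frac{3}{2} + \frac{7965}{2} = 3984$)
$b = -8$
$f b = 3984 \left(-8\right) = -31872$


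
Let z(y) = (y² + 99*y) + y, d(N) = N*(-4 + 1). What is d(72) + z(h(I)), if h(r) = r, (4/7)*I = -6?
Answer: -4623/4 ≈ -1155.8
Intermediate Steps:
I = -21/2 (I = (7/4)*(-6) = -21/2 ≈ -10.500)
d(N) = -3*N (d(N) = N*(-3) = -3*N)
z(y) = y² + 100*y
d(72) + z(h(I)) = -3*72 - 21*(100 - 21/2)/2 = -216 - 21/2*179/2 = -216 - 3759/4 = -4623/4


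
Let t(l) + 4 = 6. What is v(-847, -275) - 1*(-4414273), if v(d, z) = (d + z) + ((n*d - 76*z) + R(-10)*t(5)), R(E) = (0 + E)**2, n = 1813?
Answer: 2898640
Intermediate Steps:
R(E) = E**2
t(l) = 2 (t(l) = -4 + 6 = 2)
v(d, z) = 200 - 75*z + 1814*d (v(d, z) = (d + z) + ((1813*d - 76*z) + (-10)**2*2) = (d + z) + ((-76*z + 1813*d) + 100*2) = (d + z) + ((-76*z + 1813*d) + 200) = (d + z) + (200 - 76*z + 1813*d) = 200 - 75*z + 1814*d)
v(-847, -275) - 1*(-4414273) = (200 - 75*(-275) + 1814*(-847)) - 1*(-4414273) = (200 + 20625 - 1536458) + 4414273 = -1515633 + 4414273 = 2898640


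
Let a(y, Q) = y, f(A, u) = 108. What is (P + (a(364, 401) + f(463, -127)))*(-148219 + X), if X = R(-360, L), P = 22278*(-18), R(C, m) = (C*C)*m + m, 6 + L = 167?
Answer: -8298038532344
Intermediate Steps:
L = 161 (L = -6 + 167 = 161)
R(C, m) = m + m*C² (R(C, m) = C²*m + m = m*C² + m = m + m*C²)
P = -401004
X = 20865761 (X = 161*(1 + (-360)²) = 161*(1 + 129600) = 161*129601 = 20865761)
(P + (a(364, 401) + f(463, -127)))*(-148219 + X) = (-401004 + (364 + 108))*(-148219 + 20865761) = (-401004 + 472)*20717542 = -400532*20717542 = -8298038532344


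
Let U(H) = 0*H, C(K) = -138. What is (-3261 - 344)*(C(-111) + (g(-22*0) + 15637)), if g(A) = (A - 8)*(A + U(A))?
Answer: -55873895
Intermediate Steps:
U(H) = 0
g(A) = A*(-8 + A) (g(A) = (A - 8)*(A + 0) = (-8 + A)*A = A*(-8 + A))
(-3261 - 344)*(C(-111) + (g(-22*0) + 15637)) = (-3261 - 344)*(-138 + ((-22*0)*(-8 - 22*0) + 15637)) = -3605*(-138 + (0*(-8 + 0) + 15637)) = -3605*(-138 + (0*(-8) + 15637)) = -3605*(-138 + (0 + 15637)) = -3605*(-138 + 15637) = -3605*15499 = -55873895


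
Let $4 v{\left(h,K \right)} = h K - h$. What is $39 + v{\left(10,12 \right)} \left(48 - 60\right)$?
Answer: $-291$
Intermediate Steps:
$v{\left(h,K \right)} = - \frac{h}{4} + \frac{K h}{4}$ ($v{\left(h,K \right)} = \frac{h K - h}{4} = \frac{K h - h}{4} = \frac{- h + K h}{4} = - \frac{h}{4} + \frac{K h}{4}$)
$39 + v{\left(10,12 \right)} \left(48 - 60\right) = 39 + \frac{1}{4} \cdot 10 \left(-1 + 12\right) \left(48 - 60\right) = 39 + \frac{1}{4} \cdot 10 \cdot 11 \left(48 - 60\right) = 39 + \frac{55}{2} \left(-12\right) = 39 - 330 = -291$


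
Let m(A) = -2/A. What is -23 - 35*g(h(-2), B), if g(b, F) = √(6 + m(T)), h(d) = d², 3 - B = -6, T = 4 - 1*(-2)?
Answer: -23 - 35*√51/3 ≈ -106.32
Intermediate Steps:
T = 6 (T = 4 + 2 = 6)
B = 9 (B = 3 - 1*(-6) = 3 + 6 = 9)
g(b, F) = √51/3 (g(b, F) = √(6 - 2/6) = √(6 - 2*⅙) = √(6 - ⅓) = √(17/3) = √51/3)
-23 - 35*g(h(-2), B) = -23 - 35*√51/3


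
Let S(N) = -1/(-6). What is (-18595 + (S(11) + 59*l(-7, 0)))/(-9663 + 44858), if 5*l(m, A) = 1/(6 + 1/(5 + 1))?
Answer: -20638141/39066450 ≈ -0.52828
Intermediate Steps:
S(N) = ⅙ (S(N) = -1*(-⅙) = ⅙)
l(m, A) = 6/185 (l(m, A) = 1/(5*(6 + 1/(5 + 1))) = 1/(5*(6 + 1/6)) = 1/(5*(6 + ⅙)) = 1/(5*(37/6)) = (⅕)*(6/37) = 6/185)
(-18595 + (S(11) + 59*l(-7, 0)))/(-9663 + 44858) = (-18595 + (⅙ + 59*(6/185)))/(-9663 + 44858) = (-18595 + (⅙ + 354/185))/35195 = (-18595 + 2309/1110)*(1/35195) = -20638141/1110*1/35195 = -20638141/39066450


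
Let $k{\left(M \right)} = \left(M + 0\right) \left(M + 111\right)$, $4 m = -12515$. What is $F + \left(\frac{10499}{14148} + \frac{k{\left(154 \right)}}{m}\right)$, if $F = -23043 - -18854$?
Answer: $- \frac{148778352823}{35412444} \approx -4201.3$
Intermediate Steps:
$m = - \frac{12515}{4}$ ($m = \frac{1}{4} \left(-12515\right) = - \frac{12515}{4} \approx -3128.8$)
$k{\left(M \right)} = M \left(111 + M\right)$
$F = -4189$ ($F = -23043 + 18854 = -4189$)
$F + \left(\frac{10499}{14148} + \frac{k{\left(154 \right)}}{m}\right) = -4189 + \left(\frac{10499}{14148} + \frac{154 \left(111 + 154\right)}{- \frac{12515}{4}}\right) = -4189 + \left(10499 \cdot \frac{1}{14148} + 154 \cdot 265 \left(- \frac{4}{12515}\right)\right) = -4189 + \left(\frac{10499}{14148} + 40810 \left(- \frac{4}{12515}\right)\right) = -4189 + \left(\frac{10499}{14148} - \frac{32648}{2503}\right) = -4189 - \frac{435624907}{35412444} = - \frac{148778352823}{35412444}$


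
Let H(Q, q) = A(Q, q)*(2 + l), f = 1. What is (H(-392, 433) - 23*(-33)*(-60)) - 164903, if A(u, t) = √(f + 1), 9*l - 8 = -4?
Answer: -210443 + 22*√2/9 ≈ -2.1044e+5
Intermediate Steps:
l = 4/9 (l = 8/9 + (⅑)*(-4) = 8/9 - 4/9 = 4/9 ≈ 0.44444)
A(u, t) = √2 (A(u, t) = √(1 + 1) = √2)
H(Q, q) = 22*√2/9 (H(Q, q) = √2*(2 + 4/9) = √2*(22/9) = 22*√2/9)
(H(-392, 433) - 23*(-33)*(-60)) - 164903 = (22*√2/9 - 23*(-33)*(-60)) - 164903 = (22*√2/9 + 759*(-60)) - 164903 = (22*√2/9 - 45540) - 164903 = (-45540 + 22*√2/9) - 164903 = -210443 + 22*√2/9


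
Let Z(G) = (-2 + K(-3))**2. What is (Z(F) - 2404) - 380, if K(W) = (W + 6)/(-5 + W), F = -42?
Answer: -177815/64 ≈ -2778.4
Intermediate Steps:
K(W) = (6 + W)/(-5 + W)
Z(G) = 361/64 (Z(G) = (-2 + (6 - 3)/(-5 - 3))**2 = (-2 + 3/(-8))**2 = (-2 - 1/8*3)**2 = (-2 - 3/8)**2 = (-19/8)**2 = 361/64)
(Z(F) - 2404) - 380 = (361/64 - 2404) - 380 = -153495/64 - 380 = -177815/64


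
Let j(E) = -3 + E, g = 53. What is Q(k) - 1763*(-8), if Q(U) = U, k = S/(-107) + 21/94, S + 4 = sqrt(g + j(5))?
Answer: 141860655/10058 - sqrt(55)/107 ≈ 14104.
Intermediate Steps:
S = -4 + sqrt(55) (S = -4 + sqrt(53 + (-3 + 5)) = -4 + sqrt(53 + 2) = -4 + sqrt(55) ≈ 3.4162)
k = 2623/10058 - sqrt(55)/107 (k = (-4 + sqrt(55))/(-107) + 21/94 = (-4 + sqrt(55))*(-1/107) + 21*(1/94) = (4/107 - sqrt(55)/107) + 21/94 = 2623/10058 - sqrt(55)/107 ≈ 0.19148)
Q(k) - 1763*(-8) = (2623/10058 - sqrt(55)/107) - 1763*(-8) = (2623/10058 - sqrt(55)/107) - 1*(-14104) = (2623/10058 - sqrt(55)/107) + 14104 = 141860655/10058 - sqrt(55)/107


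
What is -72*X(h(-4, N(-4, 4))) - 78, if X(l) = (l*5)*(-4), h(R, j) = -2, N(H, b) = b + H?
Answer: -2958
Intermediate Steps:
N(H, b) = H + b
X(l) = -20*l (X(l) = (5*l)*(-4) = -20*l)
-72*X(h(-4, N(-4, 4))) - 78 = -(-1440)*(-2) - 78 = -72*40 - 78 = -2880 - 78 = -2958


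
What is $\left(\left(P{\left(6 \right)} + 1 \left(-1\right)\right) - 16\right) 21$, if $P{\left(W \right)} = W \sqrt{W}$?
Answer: $-357 + 126 \sqrt{6} \approx -48.364$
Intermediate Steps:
$P{\left(W \right)} = W^{\frac{3}{2}}$
$\left(\left(P{\left(6 \right)} + 1 \left(-1\right)\right) - 16\right) 21 = \left(\left(6^{\frac{3}{2}} + 1 \left(-1\right)\right) - 16\right) 21 = \left(\left(6 \sqrt{6} - 1\right) - 16\right) 21 = \left(\left(-1 + 6 \sqrt{6}\right) - 16\right) 21 = \left(-17 + 6 \sqrt{6}\right) 21 = -357 + 126 \sqrt{6}$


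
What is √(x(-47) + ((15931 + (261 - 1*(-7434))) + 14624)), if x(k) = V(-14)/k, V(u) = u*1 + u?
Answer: √84495566/47 ≈ 195.58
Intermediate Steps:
V(u) = 2*u (V(u) = u + u = 2*u)
x(k) = -28/k (x(k) = (2*(-14))/k = -28/k)
√(x(-47) + ((15931 + (261 - 1*(-7434))) + 14624)) = √(-28/(-47) + ((15931 + (261 - 1*(-7434))) + 14624)) = √(-28*(-1/47) + ((15931 + (261 + 7434)) + 14624)) = √(28/47 + ((15931 + 7695) + 14624)) = √(28/47 + (23626 + 14624)) = √(28/47 + 38250) = √(1797778/47) = √84495566/47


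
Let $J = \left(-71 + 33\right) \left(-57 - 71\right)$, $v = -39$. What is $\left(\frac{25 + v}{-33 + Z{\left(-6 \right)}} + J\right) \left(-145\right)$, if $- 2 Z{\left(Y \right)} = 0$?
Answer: $- \frac{23276270}{33} \approx -7.0534 \cdot 10^{5}$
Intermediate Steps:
$Z{\left(Y \right)} = 0$ ($Z{\left(Y \right)} = \left(- \frac{1}{2}\right) 0 = 0$)
$J = 4864$ ($J = \left(-38\right) \left(-128\right) = 4864$)
$\left(\frac{25 + v}{-33 + Z{\left(-6 \right)}} + J\right) \left(-145\right) = \left(\frac{25 - 39}{-33 + 0} + 4864\right) \left(-145\right) = \left(- \frac{14}{-33} + 4864\right) \left(-145\right) = \left(\left(-14\right) \left(- \frac{1}{33}\right) + 4864\right) \left(-145\right) = \left(\frac{14}{33} + 4864\right) \left(-145\right) = \frac{160526}{33} \left(-145\right) = - \frac{23276270}{33}$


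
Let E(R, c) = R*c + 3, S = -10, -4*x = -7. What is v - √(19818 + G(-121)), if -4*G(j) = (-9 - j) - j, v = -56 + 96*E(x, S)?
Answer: -1448 - √79039/2 ≈ -1588.6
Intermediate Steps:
x = 7/4 (x = -¼*(-7) = 7/4 ≈ 1.7500)
E(R, c) = 3 + R*c
v = -1448 (v = -56 + 96*(3 + (7/4)*(-10)) = -56 + 96*(3 - 35/2) = -56 + 96*(-29/2) = -56 - 1392 = -1448)
G(j) = 9/4 + j/2 (G(j) = -((-9 - j) - j)/4 = -(-9 - 2*j)/4 = 9/4 + j/2)
v - √(19818 + G(-121)) = -1448 - √(19818 + (9/4 + (½)*(-121))) = -1448 - √(19818 + (9/4 - 121/2)) = -1448 - √(19818 - 233/4) = -1448 - √(79039/4) = -1448 - √79039/2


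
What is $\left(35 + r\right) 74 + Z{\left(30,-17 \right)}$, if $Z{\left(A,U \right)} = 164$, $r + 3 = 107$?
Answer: $10450$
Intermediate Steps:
$r = 104$ ($r = -3 + 107 = 104$)
$\left(35 + r\right) 74 + Z{\left(30,-17 \right)} = \left(35 + 104\right) 74 + 164 = 139 \cdot 74 + 164 = 10286 + 164 = 10450$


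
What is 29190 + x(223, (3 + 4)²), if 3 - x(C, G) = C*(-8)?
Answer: 30977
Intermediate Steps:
x(C, G) = 3 + 8*C (x(C, G) = 3 - C*(-8) = 3 - (-8)*C = 3 + 8*C)
29190 + x(223, (3 + 4)²) = 29190 + (3 + 8*223) = 29190 + (3 + 1784) = 29190 + 1787 = 30977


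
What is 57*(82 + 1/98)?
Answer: 458109/98 ≈ 4674.6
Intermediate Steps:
57*(82 + 1/98) = 57*(8037/98) = 458109/98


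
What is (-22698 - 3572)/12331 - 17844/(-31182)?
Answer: -99852796/64084207 ≈ -1.5581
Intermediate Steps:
(-22698 - 3572)/12331 - 17844/(-31182) = -26270*1/12331 - 17844*(-1/31182) = -26270/12331 + 2974/5197 = -99852796/64084207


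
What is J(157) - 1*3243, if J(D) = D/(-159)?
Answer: -515794/159 ≈ -3244.0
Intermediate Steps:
J(D) = -D/159 (J(D) = D*(-1/159) = -D/159)
J(157) - 1*3243 = -1/159*157 - 1*3243 = -157/159 - 3243 = -515794/159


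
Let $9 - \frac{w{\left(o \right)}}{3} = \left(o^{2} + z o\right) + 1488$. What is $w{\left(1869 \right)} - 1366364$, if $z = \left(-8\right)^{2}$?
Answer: $-12209132$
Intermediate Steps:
$z = 64$
$w{\left(o \right)} = -4437 - 192 o - 3 o^{2}$ ($w{\left(o \right)} = 27 - 3 \left(\left(o^{2} + 64 o\right) + 1488\right) = 27 - 3 \left(1488 + o^{2} + 64 o\right) = 27 - \left(4464 + 3 o^{2} + 192 o\right) = -4437 - 192 o - 3 o^{2}$)
$w{\left(1869 \right)} - 1366364 = \left(-4437 - 358848 - 3 \cdot 1869^{2}\right) - 1366364 = \left(-4437 - 358848 - 10479483\right) - 1366364 = -10842768 - 1366364 = -12209132$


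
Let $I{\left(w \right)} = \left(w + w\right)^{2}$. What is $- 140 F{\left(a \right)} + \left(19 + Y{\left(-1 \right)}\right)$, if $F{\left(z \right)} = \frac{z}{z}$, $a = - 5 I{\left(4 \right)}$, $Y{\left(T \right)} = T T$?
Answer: $-120$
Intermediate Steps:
$I{\left(w \right)} = 4 w^{2}$ ($I{\left(w \right)} = \left(2 w\right)^{2} = 4 w^{2}$)
$Y{\left(T \right)} = T^{2}$
$a = -320$ ($a = - 5 \cdot 4 \cdot 4^{2} = - 5 \cdot 4 \cdot 16 = \left(-5\right) 64 = -320$)
$F{\left(z \right)} = 1$
$- 140 F{\left(a \right)} + \left(19 + Y{\left(-1 \right)}\right) = \left(-140\right) 1 + \left(19 + \left(-1\right)^{2}\right) = -140 + \left(19 + 1\right) = -140 + 20 = -120$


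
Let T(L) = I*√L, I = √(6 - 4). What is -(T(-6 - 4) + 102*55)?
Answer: -5610 - 2*I*√5 ≈ -5610.0 - 4.4721*I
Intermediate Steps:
I = √2 ≈ 1.4142
T(L) = √2*√L
-(T(-6 - 4) + 102*55) = -(√2*√(-6 - 4) + 102*55) = -(√2*√(-10) + 5610) = -(√2*(I*√10) + 5610) = -(2*I*√5 + 5610) = -(5610 + 2*I*√5) = -5610 - 2*I*√5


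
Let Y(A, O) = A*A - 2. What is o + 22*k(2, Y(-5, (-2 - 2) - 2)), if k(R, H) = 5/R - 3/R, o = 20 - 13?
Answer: 29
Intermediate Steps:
o = 7
Y(A, O) = -2 + A² (Y(A, O) = A² - 2 = -2 + A²)
k(R, H) = 2/R
o + 22*k(2, Y(-5, (-2 - 2) - 2)) = 7 + 22*(2/2) = 7 + 22*(2*(½)) = 7 + 22*1 = 7 + 22 = 29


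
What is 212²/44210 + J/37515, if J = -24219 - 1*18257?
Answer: -93556/809043 ≈ -0.11564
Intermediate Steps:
J = -42476 (J = -24219 - 18257 = -42476)
212²/44210 + J/37515 = 212²/44210 - 42476/37515 = 44944*(1/44210) - 42476*1/37515 = 22472/22105 - 1036/915 = -93556/809043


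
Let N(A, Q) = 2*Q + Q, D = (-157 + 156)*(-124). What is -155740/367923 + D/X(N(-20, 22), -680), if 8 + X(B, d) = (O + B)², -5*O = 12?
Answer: -3644335615/9283065213 ≈ -0.39258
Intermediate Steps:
O = -12/5 (O = -⅕*12 = -12/5 ≈ -2.4000)
D = 124 (D = -1*(-124) = 124)
N(A, Q) = 3*Q
X(B, d) = -8 + (-12/5 + B)²
-155740/367923 + D/X(N(-20, 22), -680) = -155740/367923 + 124/(-8 + (-12 + 5*(3*22))²/25) = -155740*1/367923 + 124/(-8 + (-12 + 5*66)²/25) = -155740/367923 + 124/(-8 + (-12 + 330)²/25) = -155740/367923 + 124/(-8 + (1/25)*318²) = -155740/367923 + 124/(-8 + (1/25)*101124) = -155740/367923 + 124/(-8 + 101124/25) = -155740/367923 + 124/(100924/25) = -155740/367923 + 124*(25/100924) = -155740/367923 + 775/25231 = -3644335615/9283065213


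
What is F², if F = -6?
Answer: 36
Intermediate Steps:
F² = (-6)² = 36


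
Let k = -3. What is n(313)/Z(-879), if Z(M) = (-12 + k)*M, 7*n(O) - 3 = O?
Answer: 316/92295 ≈ 0.0034238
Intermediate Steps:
n(O) = 3/7 + O/7
Z(M) = -15*M (Z(M) = (-12 - 3)*M = -15*M)
n(313)/Z(-879) = (3/7 + (⅐)*313)/((-15*(-879))) = (3/7 + 313/7)/13185 = (316/7)*(1/13185) = 316/92295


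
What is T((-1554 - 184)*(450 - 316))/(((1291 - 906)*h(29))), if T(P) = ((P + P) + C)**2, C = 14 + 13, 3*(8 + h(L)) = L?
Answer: 650788749147/1925 ≈ 3.3807e+8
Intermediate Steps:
h(L) = -8 + L/3
C = 27
T(P) = (27 + 2*P)**2 (T(P) = ((P + P) + 27)**2 = (2*P + 27)**2 = (27 + 2*P)**2)
T((-1554 - 184)*(450 - 316))/(((1291 - 906)*h(29))) = (27 + 2*((-1554 - 184)*(450 - 316)))**2/(((1291 - 906)*(-8 + (1/3)*29))) = (27 + 2*(-1738*134))**2/((385*(-8 + 29/3))) = (27 + 2*(-232892))**2/((385*(5/3))) = (27 - 465784)**2/(1925/3) = (-465757)**2*(3/1925) = 216929583049*(3/1925) = 650788749147/1925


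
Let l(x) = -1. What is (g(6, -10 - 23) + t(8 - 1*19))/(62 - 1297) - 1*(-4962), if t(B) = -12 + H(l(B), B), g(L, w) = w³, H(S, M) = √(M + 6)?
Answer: 6164019/1235 - I*√5/1235 ≈ 4991.1 - 0.0018106*I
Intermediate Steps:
H(S, M) = √(6 + M)
t(B) = -12 + √(6 + B)
(g(6, -10 - 23) + t(8 - 1*19))/(62 - 1297) - 1*(-4962) = ((-10 - 23)³ + (-12 + √(6 + (8 - 1*19))))/(62 - 1297) - 1*(-4962) = ((-33)³ + (-12 + √(6 + (8 - 19))))/(-1235) + 4962 = (-35937 + (-12 + √(6 - 11)))*(-1/1235) + 4962 = (-35937 + (-12 + √(-5)))*(-1/1235) + 4962 = (-35937 + (-12 + I*√5))*(-1/1235) + 4962 = (-35949 + I*√5)*(-1/1235) + 4962 = (35949/1235 - I*√5/1235) + 4962 = 6164019/1235 - I*√5/1235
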